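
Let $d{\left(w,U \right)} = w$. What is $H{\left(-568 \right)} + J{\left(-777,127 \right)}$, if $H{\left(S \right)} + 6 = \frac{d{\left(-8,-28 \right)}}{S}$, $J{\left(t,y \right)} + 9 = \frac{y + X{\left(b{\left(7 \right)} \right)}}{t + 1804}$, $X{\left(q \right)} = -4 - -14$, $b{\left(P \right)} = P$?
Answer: $- \frac{1083001}{72917} \approx -14.853$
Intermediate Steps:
$X{\left(q \right)} = 10$ ($X{\left(q \right)} = -4 + 14 = 10$)
$J{\left(t,y \right)} = -9 + \frac{10 + y}{1804 + t}$ ($J{\left(t,y \right)} = -9 + \frac{y + 10}{t + 1804} = -9 + \frac{10 + y}{1804 + t}$)
$H{\left(S \right)} = -6 - \frac{8}{S}$
$H{\left(-568 \right)} + J{\left(-777,127 \right)} = \left(-6 - \frac{8}{-568}\right) + \frac{-16226 + 127 - -6993}{1804 - 777} = \left(-6 - - \frac{1}{71}\right) + \frac{-16226 + 127 + 6993}{1027} = \left(-6 + \frac{1}{71}\right) + \frac{1}{1027} \left(-9106\right) = - \frac{425}{71} - \frac{9106}{1027} = - \frac{1083001}{72917}$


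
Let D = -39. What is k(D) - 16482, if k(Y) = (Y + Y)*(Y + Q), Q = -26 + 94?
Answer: -18744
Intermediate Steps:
Q = 68
k(Y) = 2*Y*(68 + Y) (k(Y) = (Y + Y)*(Y + 68) = (2*Y)*(68 + Y) = 2*Y*(68 + Y))
k(D) - 16482 = 2*(-39)*(68 - 39) - 16482 = 2*(-39)*29 - 16482 = -2262 - 16482 = -18744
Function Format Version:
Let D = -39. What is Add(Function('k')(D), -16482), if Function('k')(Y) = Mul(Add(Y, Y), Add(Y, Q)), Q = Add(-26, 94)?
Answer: -18744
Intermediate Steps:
Q = 68
Function('k')(Y) = Mul(2, Y, Add(68, Y)) (Function('k')(Y) = Mul(Add(Y, Y), Add(Y, 68)) = Mul(Mul(2, Y), Add(68, Y)) = Mul(2, Y, Add(68, Y)))
Add(Function('k')(D), -16482) = Add(Mul(2, -39, Add(68, -39)), -16482) = Add(Mul(2, -39, 29), -16482) = Add(-2262, -16482) = -18744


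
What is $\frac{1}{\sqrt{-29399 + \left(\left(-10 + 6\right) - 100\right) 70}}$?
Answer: $- \frac{i \sqrt{36679}}{36679} \approx - 0.0052214 i$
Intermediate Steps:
$\frac{1}{\sqrt{-29399 + \left(\left(-10 + 6\right) - 100\right) 70}} = \frac{1}{\sqrt{-29399 + \left(-4 - 100\right) 70}} = \frac{1}{\sqrt{-29399 - 7280}} = \frac{1}{\sqrt{-36679}} = \frac{1}{i \sqrt{36679}} = - \frac{i \sqrt{36679}}{36679}$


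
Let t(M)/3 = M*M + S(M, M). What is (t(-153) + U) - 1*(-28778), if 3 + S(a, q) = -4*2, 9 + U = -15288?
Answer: 83675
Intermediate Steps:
U = -15297 (U = -9 - 15288 = -15297)
S(a, q) = -11 (S(a, q) = -3 - 4*2 = -3 - 8 = -11)
t(M) = -33 + 3*M² (t(M) = 3*(M*M - 11) = 3*(M² - 11) = 3*(-11 + M²) = -33 + 3*M²)
(t(-153) + U) - 1*(-28778) = ((-33 + 3*(-153)²) - 15297) - 1*(-28778) = ((-33 + 3*23409) - 15297) + 28778 = ((-33 + 70227) - 15297) + 28778 = (70194 - 15297) + 28778 = 54897 + 28778 = 83675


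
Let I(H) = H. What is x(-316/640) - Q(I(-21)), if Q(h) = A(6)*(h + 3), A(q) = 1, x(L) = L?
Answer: 2801/160 ≈ 17.506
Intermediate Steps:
Q(h) = 3 + h (Q(h) = 1*(h + 3) = 1*(3 + h) = 3 + h)
x(-316/640) - Q(I(-21)) = -316/640 - (3 - 21) = -316*1/640 - 1*(-18) = -79/160 + 18 = 2801/160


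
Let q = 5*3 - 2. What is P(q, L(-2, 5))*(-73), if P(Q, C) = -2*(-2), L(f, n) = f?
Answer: -292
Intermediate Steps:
q = 13 (q = 15 - 2 = 13)
P(Q, C) = 4
P(q, L(-2, 5))*(-73) = 4*(-73) = -292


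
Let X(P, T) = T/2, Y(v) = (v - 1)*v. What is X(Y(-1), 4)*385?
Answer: 770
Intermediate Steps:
Y(v) = v*(-1 + v) (Y(v) = (-1 + v)*v = v*(-1 + v))
X(P, T) = T/2 (X(P, T) = T*(½) = T/2)
X(Y(-1), 4)*385 = ((½)*4)*385 = 2*385 = 770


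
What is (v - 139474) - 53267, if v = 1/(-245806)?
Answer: -47376894247/245806 ≈ -1.9274e+5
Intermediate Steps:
v = -1/245806 ≈ -4.0682e-6
(v - 139474) - 53267 = (-1/245806 - 139474) - 53267 = -34283546045/245806 - 53267 = -47376894247/245806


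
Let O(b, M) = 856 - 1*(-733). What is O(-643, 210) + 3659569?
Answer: 3661158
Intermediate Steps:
O(b, M) = 1589 (O(b, M) = 856 + 733 = 1589)
O(-643, 210) + 3659569 = 1589 + 3659569 = 3661158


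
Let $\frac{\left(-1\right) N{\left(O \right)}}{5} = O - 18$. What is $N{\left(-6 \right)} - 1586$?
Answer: $-1466$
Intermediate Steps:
$N{\left(O \right)} = 90 - 5 O$ ($N{\left(O \right)} = - 5 \left(O - 18\right) = - 5 \left(-18 + O\right) = 90 - 5 O$)
$N{\left(-6 \right)} - 1586 = \left(90 - -30\right) - 1586 = \left(90 + 30\right) - 1586 = 120 - 1586 = -1466$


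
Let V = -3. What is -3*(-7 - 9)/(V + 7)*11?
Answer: 132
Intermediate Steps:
-3*(-7 - 9)/(V + 7)*11 = -3*(-7 - 9)/(-3 + 7)*11 = -(-48)/4*11 = -3*(-4)*11 = 12*11 = 132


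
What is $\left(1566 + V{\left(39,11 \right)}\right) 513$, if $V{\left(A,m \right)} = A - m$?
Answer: $817722$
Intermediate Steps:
$\left(1566 + V{\left(39,11 \right)}\right) 513 = \left(1566 + \left(39 - 11\right)\right) 513 = \left(1566 + 28\right) 513 = 1594 \cdot 513 = 817722$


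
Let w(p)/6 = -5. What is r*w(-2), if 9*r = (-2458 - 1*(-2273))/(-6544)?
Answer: -925/9816 ≈ -0.094234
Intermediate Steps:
w(p) = -30 (w(p) = 6*(-5) = -30)
r = 185/58896 (r = ((-2458 - 1*(-2273))/(-6544))/9 = ((-2458 + 2273)*(-1/6544))/9 = (-185*(-1/6544))/9 = (⅑)*(185/6544) = 185/58896 ≈ 0.0031411)
r*w(-2) = (185/58896)*(-30) = -925/9816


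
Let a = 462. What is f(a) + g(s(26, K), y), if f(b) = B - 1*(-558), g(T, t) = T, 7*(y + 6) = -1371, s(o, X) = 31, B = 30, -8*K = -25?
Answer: 619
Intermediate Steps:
K = 25/8 (K = -⅛*(-25) = 25/8 ≈ 3.1250)
y = -1413/7 (y = -6 + (⅐)*(-1371) = -6 - 1371/7 = -1413/7 ≈ -201.86)
f(b) = 588 (f(b) = 30 - 1*(-558) = 30 + 558 = 588)
f(a) + g(s(26, K), y) = 588 + 31 = 619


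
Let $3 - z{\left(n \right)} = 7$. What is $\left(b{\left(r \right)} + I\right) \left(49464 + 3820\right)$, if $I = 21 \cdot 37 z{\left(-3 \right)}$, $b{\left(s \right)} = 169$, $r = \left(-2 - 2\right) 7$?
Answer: $-156601676$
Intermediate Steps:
$r = -28$ ($r = \left(-4\right) 7 = -28$)
$z{\left(n \right)} = -4$ ($z{\left(n \right)} = 3 - 7 = -4$)
$I = -3108$ ($I = 21 \cdot 37 \left(-4\right) = 777 \left(-4\right) = -3108$)
$\left(b{\left(r \right)} + I\right) \left(49464 + 3820\right) = \left(169 - 3108\right) \left(49464 + 3820\right) = \left(-2939\right) 53284 = -156601676$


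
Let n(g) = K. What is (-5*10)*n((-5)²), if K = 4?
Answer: -200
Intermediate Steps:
n(g) = 4
(-5*10)*n((-5)²) = -5*10*4 = -50*4 = -200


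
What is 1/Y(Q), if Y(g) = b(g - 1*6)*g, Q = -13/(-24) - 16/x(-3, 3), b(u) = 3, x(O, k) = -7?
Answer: 56/475 ≈ 0.11789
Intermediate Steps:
Q = 475/168 (Q = -13/(-24) - 16/(-7) = -13*(-1/24) - 16*(-⅐) = 13/24 + 16/7 = 475/168 ≈ 2.8274)
Y(g) = 3*g
1/Y(Q) = 1/(3*(475/168)) = 1/(475/56) = 56/475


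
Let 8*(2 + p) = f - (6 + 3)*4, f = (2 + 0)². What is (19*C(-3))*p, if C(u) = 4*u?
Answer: 1368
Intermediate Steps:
f = 4 (f = 2² = 4)
p = -6 (p = -2 + (4 - (6 + 3)*4)/8 = -2 + (4 - 9*4)/8 = -2 + (4 - 1*36)/8 = -2 + (4 - 36)/8 = -2 + (⅛)*(-32) = -2 - 4 = -6)
(19*C(-3))*p = (19*(4*(-3)))*(-6) = (19*(-12))*(-6) = -228*(-6) = 1368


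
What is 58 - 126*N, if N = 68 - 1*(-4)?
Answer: -9014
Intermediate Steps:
N = 72 (N = 68 + 4 = 72)
58 - 126*N = 58 - 126*72 = 58 - 9072 = -9014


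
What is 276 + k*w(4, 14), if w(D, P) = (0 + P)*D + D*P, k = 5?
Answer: 836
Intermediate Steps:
w(D, P) = 2*D*P (w(D, P) = P*D + D*P = D*P + D*P = 2*D*P)
276 + k*w(4, 14) = 276 + 5*(2*4*14) = 276 + 5*112 = 276 + 560 = 836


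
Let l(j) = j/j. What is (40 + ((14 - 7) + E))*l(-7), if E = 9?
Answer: 56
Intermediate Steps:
l(j) = 1
(40 + ((14 - 7) + E))*l(-7) = (40 + ((14 - 7) + 9))*1 = (40 + (7 + 9))*1 = (40 + 16)*1 = 56*1 = 56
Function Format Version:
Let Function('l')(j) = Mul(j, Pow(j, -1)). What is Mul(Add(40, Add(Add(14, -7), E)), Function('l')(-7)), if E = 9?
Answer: 56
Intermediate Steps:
Function('l')(j) = 1
Mul(Add(40, Add(Add(14, -7), E)), Function('l')(-7)) = Mul(Add(40, Add(Add(14, -7), 9)), 1) = Mul(Add(40, Add(7, 9)), 1) = Mul(Add(40, 16), 1) = Mul(56, 1) = 56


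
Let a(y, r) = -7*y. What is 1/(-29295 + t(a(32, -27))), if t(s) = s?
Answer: -1/29519 ≈ -3.3877e-5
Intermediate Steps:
1/(-29295 + t(a(32, -27))) = 1/(-29295 - 7*32) = 1/(-29295 - 224) = 1/(-29519) = -1/29519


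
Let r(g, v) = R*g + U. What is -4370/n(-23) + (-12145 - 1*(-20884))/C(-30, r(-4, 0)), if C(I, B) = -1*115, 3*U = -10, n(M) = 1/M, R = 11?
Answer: 11549911/115 ≈ 1.0043e+5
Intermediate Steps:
U = -10/3 (U = (⅓)*(-10) = -10/3 ≈ -3.3333)
r(g, v) = -10/3 + 11*g (r(g, v) = 11*g - 10/3 = -10/3 + 11*g)
C(I, B) = -115
-4370/n(-23) + (-12145 - 1*(-20884))/C(-30, r(-4, 0)) = -4370/(1/(-23)) + (-12145 - 1*(-20884))/(-115) = -4370/(-1/23) + (-12145 + 20884)*(-1/115) = -4370*(-23) + 8739*(-1/115) = 100510 - 8739/115 = 11549911/115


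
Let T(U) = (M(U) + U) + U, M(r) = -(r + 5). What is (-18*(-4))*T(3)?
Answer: -144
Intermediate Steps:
M(r) = -5 - r (M(r) = -(5 + r) = -5 - r)
T(U) = -5 + U (T(U) = ((-5 - U) + U) + U = -5 + U)
(-18*(-4))*T(3) = (-18*(-4))*(-5 + 3) = 72*(-2) = -144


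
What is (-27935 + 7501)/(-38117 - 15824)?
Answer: 1202/3173 ≈ 0.37882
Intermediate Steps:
(-27935 + 7501)/(-38117 - 15824) = -20434/(-53941) = -20434*(-1/53941) = 1202/3173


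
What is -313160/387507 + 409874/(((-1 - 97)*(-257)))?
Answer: 75470898179/4879875651 ≈ 15.466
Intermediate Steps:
-313160/387507 + 409874/(((-1 - 97)*(-257))) = -313160*1/387507 + 409874/((-98*(-257))) = -313160/387507 + 409874/25186 = -313160/387507 + 409874*(1/25186) = -313160/387507 + 204937/12593 = 75470898179/4879875651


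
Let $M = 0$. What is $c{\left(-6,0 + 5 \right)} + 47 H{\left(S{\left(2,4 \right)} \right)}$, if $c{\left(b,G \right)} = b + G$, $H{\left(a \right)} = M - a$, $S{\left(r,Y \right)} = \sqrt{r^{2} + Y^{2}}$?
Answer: $-1 - 94 \sqrt{5} \approx -211.19$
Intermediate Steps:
$S{\left(r,Y \right)} = \sqrt{Y^{2} + r^{2}}$
$H{\left(a \right)} = - a$ ($H{\left(a \right)} = 0 - a = - a$)
$c{\left(b,G \right)} = G + b$
$c{\left(-6,0 + 5 \right)} + 47 H{\left(S{\left(2,4 \right)} \right)} = \left(\left(0 + 5\right) - 6\right) + 47 \left(- \sqrt{4^{2} + 2^{2}}\right) = \left(5 - 6\right) + 47 \left(- \sqrt{16 + 4}\right) = -1 + 47 \left(- \sqrt{20}\right) = -1 + 47 \left(- 2 \sqrt{5}\right) = -1 - 94 \sqrt{5}$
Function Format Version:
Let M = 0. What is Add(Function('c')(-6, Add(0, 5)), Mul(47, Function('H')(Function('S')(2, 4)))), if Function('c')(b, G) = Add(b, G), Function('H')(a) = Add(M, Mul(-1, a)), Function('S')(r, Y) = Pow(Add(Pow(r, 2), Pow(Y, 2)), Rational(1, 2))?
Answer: Add(-1, Mul(-94, Pow(5, Rational(1, 2)))) ≈ -211.19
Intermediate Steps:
Function('S')(r, Y) = Pow(Add(Pow(Y, 2), Pow(r, 2)), Rational(1, 2))
Function('H')(a) = Mul(-1, a) (Function('H')(a) = Add(0, Mul(-1, a)) = Mul(-1, a))
Function('c')(b, G) = Add(G, b)
Add(Function('c')(-6, Add(0, 5)), Mul(47, Function('H')(Function('S')(2, 4)))) = Add(Add(Add(0, 5), -6), Mul(47, Mul(-1, Pow(Add(Pow(4, 2), Pow(2, 2)), Rational(1, 2))))) = Add(Add(5, -6), Mul(47, Mul(-1, Pow(Add(16, 4), Rational(1, 2))))) = Add(-1, Mul(47, Mul(-1, Pow(20, Rational(1, 2))))) = Add(-1, Mul(47, Mul(-1, Mul(2, Pow(5, Rational(1, 2)))))) = Add(-1, Mul(47, Mul(-2, Pow(5, Rational(1, 2))))) = Add(-1, Mul(-94, Pow(5, Rational(1, 2))))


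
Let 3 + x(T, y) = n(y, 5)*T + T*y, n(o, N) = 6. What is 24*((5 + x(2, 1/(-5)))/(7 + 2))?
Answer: 544/15 ≈ 36.267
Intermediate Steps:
x(T, y) = -3 + 6*T + T*y (x(T, y) = -3 + (6*T + T*y) = -3 + 6*T + T*y)
24*((5 + x(2, 1/(-5)))/(7 + 2)) = 24*((5 + (-3 + 6*2 + 2*(1/(-5))))/(7 + 2)) = 24*((5 + (-3 + 12 + 2*(1*(-⅕))))/9) = 24*((5 + (-3 + 12 + 2*(-⅕)))*(⅑)) = 24*((5 + (-3 + 12 - ⅖))*(⅑)) = 24*((5 + 43/5)*(⅑)) = 24*((68/5)*(⅑)) = 24*(68/45) = 544/15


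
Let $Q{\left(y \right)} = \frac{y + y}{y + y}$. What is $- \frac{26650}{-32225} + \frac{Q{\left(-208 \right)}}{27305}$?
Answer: $\frac{29108419}{35196145} \approx 0.82703$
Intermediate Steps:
$Q{\left(y \right)} = 1$ ($Q{\left(y \right)} = \frac{2 y}{2 y} = 2 y \frac{1}{2 y} = 1$)
$- \frac{26650}{-32225} + \frac{Q{\left(-208 \right)}}{27305} = - \frac{26650}{-32225} + 1 \cdot \frac{1}{27305} = \left(-26650\right) \left(- \frac{1}{32225}\right) + 1 \cdot \frac{1}{27305} = \frac{1066}{1289} + \frac{1}{27305} = \frac{29108419}{35196145}$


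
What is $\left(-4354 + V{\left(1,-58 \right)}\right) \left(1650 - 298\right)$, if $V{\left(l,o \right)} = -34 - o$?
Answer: $-5854160$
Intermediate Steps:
$\left(-4354 + V{\left(1,-58 \right)}\right) \left(1650 - 298\right) = \left(-4354 - -24\right) \left(1650 - 298\right) = \left(-4354 + \left(-34 + 58\right)\right) 1352 = \left(-4354 + 24\right) 1352 = \left(-4330\right) 1352 = -5854160$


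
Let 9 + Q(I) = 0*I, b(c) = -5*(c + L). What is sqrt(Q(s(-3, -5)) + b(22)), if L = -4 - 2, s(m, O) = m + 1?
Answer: I*sqrt(89) ≈ 9.434*I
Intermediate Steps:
s(m, O) = 1 + m
L = -6
b(c) = 30 - 5*c (b(c) = -5*(c - 6) = -5*(-6 + c) = 30 - 5*c)
Q(I) = -9 (Q(I) = -9 + 0*I = -9 + 0 = -9)
sqrt(Q(s(-3, -5)) + b(22)) = sqrt(-9 + (30 - 5*22)) = sqrt(-9 + (30 - 110)) = sqrt(-9 - 80) = sqrt(-89) = I*sqrt(89)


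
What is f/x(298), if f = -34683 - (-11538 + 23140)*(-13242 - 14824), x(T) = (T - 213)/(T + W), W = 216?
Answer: 167351743186/85 ≈ 1.9688e+9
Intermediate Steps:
x(T) = (-213 + T)/(216 + T) (x(T) = (T - 213)/(T + 216) = (-213 + T)/(216 + T))
f = 325587049 (f = -34683 - 11602*(-28066) = -34683 - 1*(-325621732) = -34683 + 325621732 = 325587049)
f/x(298) = 325587049/(((-213 + 298)/(216 + 298))) = 325587049/((85/514)) = 325587049/(((1/514)*85)) = 325587049/(85/514) = 325587049*(514/85) = 167351743186/85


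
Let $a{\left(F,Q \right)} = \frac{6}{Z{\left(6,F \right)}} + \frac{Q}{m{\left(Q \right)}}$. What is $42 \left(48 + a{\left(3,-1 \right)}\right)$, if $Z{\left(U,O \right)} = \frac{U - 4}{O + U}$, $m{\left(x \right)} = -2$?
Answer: $3171$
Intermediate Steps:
$Z{\left(U,O \right)} = \frac{-4 + U}{O + U}$
$a{\left(F,Q \right)} = 18 + 3 F - \frac{Q}{2}$ ($a{\left(F,Q \right)} = \frac{6}{\frac{1}{F + 6} \left(-4 + 6\right)} + \frac{Q}{-2} = \frac{6}{\frac{1}{6 + F} 2} + Q \left(- \frac{1}{2}\right) = \frac{6}{2 \frac{1}{6 + F}} - \frac{Q}{2} = 6 \left(3 + \frac{F}{2}\right) - \frac{Q}{2} = \left(18 + 3 F\right) - \frac{Q}{2} = 18 + 3 F - \frac{Q}{2}$)
$42 \left(48 + a{\left(3,-1 \right)}\right) = 42 \left(48 + \left(18 + 3 \cdot 3 - - \frac{1}{2}\right)\right) = 42 \left(48 + \left(18 + 9 + \frac{1}{2}\right)\right) = 42 \left(48 + \frac{55}{2}\right) = 42 \cdot \frac{151}{2} = 3171$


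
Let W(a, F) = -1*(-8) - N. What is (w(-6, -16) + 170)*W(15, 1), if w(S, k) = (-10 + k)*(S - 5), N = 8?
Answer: 0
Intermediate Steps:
W(a, F) = 0 (W(a, F) = -1*(-8) - 1*8 = 8 - 8 = 0)
w(S, k) = (-10 + k)*(-5 + S)
(w(-6, -16) + 170)*W(15, 1) = ((50 - 10*(-6) - 5*(-16) - 6*(-16)) + 170)*0 = ((50 + 60 + 80 + 96) + 170)*0 = (286 + 170)*0 = 456*0 = 0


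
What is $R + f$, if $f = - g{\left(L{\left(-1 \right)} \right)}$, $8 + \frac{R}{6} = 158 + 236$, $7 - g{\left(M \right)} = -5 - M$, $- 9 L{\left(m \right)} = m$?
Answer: $\frac{20735}{9} \approx 2303.9$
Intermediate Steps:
$L{\left(m \right)} = - \frac{m}{9}$
$g{\left(M \right)} = 12 + M$ ($g{\left(M \right)} = 7 - \left(-5 - M\right) = 7 + \left(5 + M\right) = 12 + M$)
$R = 2316$ ($R = -48 + 6 \left(158 + 236\right) = -48 + 6 \cdot 394 = -48 + 2364 = 2316$)
$f = - \frac{109}{9}$ ($f = - (12 - - \frac{1}{9}) = - (12 + \frac{1}{9}) = \left(-1\right) \frac{109}{9} = - \frac{109}{9} \approx -12.111$)
$R + f = 2316 - \frac{109}{9} = \frac{20735}{9}$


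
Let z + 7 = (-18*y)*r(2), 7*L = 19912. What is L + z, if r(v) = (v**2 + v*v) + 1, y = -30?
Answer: 53883/7 ≈ 7697.6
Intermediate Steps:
L = 19912/7 (L = (1/7)*19912 = 19912/7 ≈ 2844.6)
r(v) = 1 + 2*v**2 (r(v) = (v**2 + v**2) + 1 = 2*v**2 + 1 = 1 + 2*v**2)
z = 4853 (z = -7 + (-18*(-30))*(1 + 2*2**2) = -7 + 540*(1 + 2*4) = -7 + 540*(1 + 8) = -7 + 540*9 = -7 + 4860 = 4853)
L + z = 19912/7 + 4853 = 53883/7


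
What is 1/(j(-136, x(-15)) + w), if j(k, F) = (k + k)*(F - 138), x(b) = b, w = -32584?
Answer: 1/9032 ≈ 0.00011072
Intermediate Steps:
j(k, F) = 2*k*(-138 + F) (j(k, F) = (2*k)*(-138 + F) = 2*k*(-138 + F))
1/(j(-136, x(-15)) + w) = 1/(2*(-136)*(-138 - 15) - 32584) = 1/(2*(-136)*(-153) - 32584) = 1/(41616 - 32584) = 1/9032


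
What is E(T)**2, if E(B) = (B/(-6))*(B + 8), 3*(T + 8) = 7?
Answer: 14161/2916 ≈ 4.8563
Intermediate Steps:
T = -17/3 (T = -8 + (1/3)*7 = -8 + 7/3 = -17/3 ≈ -5.6667)
E(B) = -B*(8 + B)/6 (E(B) = (B*(-1/6))*(8 + B) = (-B/6)*(8 + B) = -B*(8 + B)/6)
E(T)**2 = (-1/6*(-17/3)*(8 - 17/3))**2 = (-1/6*(-17/3)*7/3)**2 = (119/54)**2 = 14161/2916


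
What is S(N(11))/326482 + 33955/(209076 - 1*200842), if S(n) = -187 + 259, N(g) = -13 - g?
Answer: 5543144579/1344126394 ≈ 4.1240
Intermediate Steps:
S(n) = 72
S(N(11))/326482 + 33955/(209076 - 1*200842) = 72/326482 + 33955/(209076 - 1*200842) = 72*(1/326482) + 33955/(209076 - 200842) = 36/163241 + 33955/8234 = 5543144579/1344126394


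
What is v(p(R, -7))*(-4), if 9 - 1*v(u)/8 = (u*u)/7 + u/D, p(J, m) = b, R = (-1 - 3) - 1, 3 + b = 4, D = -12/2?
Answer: -6064/21 ≈ -288.76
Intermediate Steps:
D = -6 (D = -12*1/2 = -6)
b = 1 (b = -3 + 4 = 1)
R = -5 (R = -4 - 1 = -5)
p(J, m) = 1
v(u) = 72 - 8*u**2/7 + 4*u/3 (v(u) = 72 - 8*((u*u)/7 + u/(-6)) = 72 - 8*(u**2*(1/7) + u*(-1/6)) = 72 - 8*(u**2/7 - u/6) = 72 - 8*(-u/6 + u**2/7) = 72 + (-8*u**2/7 + 4*u/3) = 72 - 8*u**2/7 + 4*u/3)
v(p(R, -7))*(-4) = (72 - 8/7*1**2 + (4/3)*1)*(-4) = (72 - 8/7*1 + 4/3)*(-4) = (72 - 8/7 + 4/3)*(-4) = (1516/21)*(-4) = -6064/21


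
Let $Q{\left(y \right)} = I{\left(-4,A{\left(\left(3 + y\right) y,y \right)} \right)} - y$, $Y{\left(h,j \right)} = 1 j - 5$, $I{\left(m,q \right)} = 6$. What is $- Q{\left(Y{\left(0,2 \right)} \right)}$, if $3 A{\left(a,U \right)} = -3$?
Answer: $-9$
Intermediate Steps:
$A{\left(a,U \right)} = -1$ ($A{\left(a,U \right)} = \frac{1}{3} \left(-3\right) = -1$)
$Y{\left(h,j \right)} = -5 + j$ ($Y{\left(h,j \right)} = j - 5 = -5 + j$)
$Q{\left(y \right)} = 6 - y$
$- Q{\left(Y{\left(0,2 \right)} \right)} = - (6 - \left(-5 + 2\right)) = - (6 - -3) = - (6 + 3) = \left(-1\right) 9 = -9$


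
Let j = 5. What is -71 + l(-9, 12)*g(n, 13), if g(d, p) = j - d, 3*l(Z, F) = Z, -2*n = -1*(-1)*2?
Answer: -89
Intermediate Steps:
n = -1 (n = -(-1*(-1))*2/2 = -2/2 = -½*2 = -1)
l(Z, F) = Z/3
g(d, p) = 5 - d
-71 + l(-9, 12)*g(n, 13) = -71 + ((⅓)*(-9))*(5 - 1*(-1)) = -71 - 3*(5 + 1) = -71 - 3*6 = -71 - 18 = -89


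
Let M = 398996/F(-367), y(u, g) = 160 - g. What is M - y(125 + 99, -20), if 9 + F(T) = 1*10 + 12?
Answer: 30512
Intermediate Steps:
F(T) = 13 (F(T) = -9 + (1*10 + 12) = -9 + (10 + 12) = -9 + 22 = 13)
M = 30692 (M = 398996/13 = 398996*(1/13) = 30692)
M - y(125 + 99, -20) = 30692 - (160 - 1*(-20)) = 30692 - (160 + 20) = 30692 - 1*180 = 30692 - 180 = 30512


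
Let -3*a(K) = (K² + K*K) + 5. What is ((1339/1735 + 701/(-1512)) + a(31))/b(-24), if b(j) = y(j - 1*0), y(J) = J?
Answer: 1684237547/62959680 ≈ 26.751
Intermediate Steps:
a(K) = -5/3 - 2*K²/3 (a(K) = -((K² + K*K) + 5)/3 = -((K² + K²) + 5)/3 = -(2*K² + 5)/3 = -(5 + 2*K²)/3 = -5/3 - 2*K²/3)
b(j) = j (b(j) = j - 1*0 = j + 0 = j)
((1339/1735 + 701/(-1512)) + a(31))/b(-24) = ((1339/1735 + 701/(-1512)) + (-5/3 - ⅔*31²))/(-24) = ((1339*(1/1735) + 701*(-1/1512)) + (-5/3 - ⅔*961))*(-1/24) = ((1339/1735 - 701/1512) + (-5/3 - 1922/3))*(-1/24) = (808333/2623320 - 1927/3)*(-1/24) = -1684237547/2623320*(-1/24) = 1684237547/62959680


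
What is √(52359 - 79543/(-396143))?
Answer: 8*√128385804624935/396143 ≈ 228.82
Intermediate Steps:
√(52359 - 79543/(-396143)) = √(52359 - 79543*(-1/396143)) = √(52359 + 79543/396143) = √(20741730880/396143) = 8*√128385804624935/396143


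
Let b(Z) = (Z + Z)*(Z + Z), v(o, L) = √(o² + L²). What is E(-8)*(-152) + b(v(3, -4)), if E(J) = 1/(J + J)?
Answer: 219/2 ≈ 109.50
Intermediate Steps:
E(J) = 1/(2*J)
v(o, L) = √(L² + o²)
b(Z) = 4*Z² (b(Z) = (2*Z)*(2*Z) = 4*Z²)
E(-8)*(-152) + b(v(3, -4)) = ((½)/(-8))*(-152) + 4*(√((-4)² + 3²))² = ((½)*(-⅛))*(-152) + 4*(√(16 + 9))² = -1/16*(-152) + 4*(√25)² = 19/2 + 4*5² = 19/2 + 4*25 = 19/2 + 100 = 219/2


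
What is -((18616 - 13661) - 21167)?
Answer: 16212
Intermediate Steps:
-((18616 - 13661) - 21167) = -(4955 - 21167) = -1*(-16212) = 16212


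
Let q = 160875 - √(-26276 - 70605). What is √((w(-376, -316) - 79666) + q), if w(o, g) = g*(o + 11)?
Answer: √(196549 - I*√96881) ≈ 443.34 - 0.351*I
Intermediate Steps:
w(o, g) = g*(11 + o)
q = 160875 - I*√96881 (q = 160875 - √(-96881) = 160875 - I*√96881 ≈ 1.6088e+5 - 311.26*I)
√((w(-376, -316) - 79666) + q) = √((-316*(11 - 376) - 79666) + (160875 - I*√96881)) = √((-316*(-365) - 79666) + (160875 - I*√96881)) = √((115340 - 79666) + (160875 - I*√96881)) = √(35674 + (160875 - I*√96881)) = √(196549 - I*√96881)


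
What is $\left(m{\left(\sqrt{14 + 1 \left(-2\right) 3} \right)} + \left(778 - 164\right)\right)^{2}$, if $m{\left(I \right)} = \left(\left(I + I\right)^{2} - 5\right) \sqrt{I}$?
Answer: $\left(614 + 27 \cdot 2^{\frac{3}{4}}\right)^{2} \approx 4.3482 \cdot 10^{5}$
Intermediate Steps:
$m{\left(I \right)} = \sqrt{I} \left(-5 + 4 I^{2}\right)$ ($m{\left(I \right)} = \left(\left(2 I\right)^{2} - 5\right) \sqrt{I} = \left(4 I^{2} - 5\right) \sqrt{I} = \left(-5 + 4 I^{2}\right) \sqrt{I} = \sqrt{I} \left(-5 + 4 I^{2}\right)$)
$\left(m{\left(\sqrt{14 + 1 \left(-2\right) 3} \right)} + \left(778 - 164\right)\right)^{2} = \left(\sqrt{\sqrt{14 + 1 \left(-2\right) 3}} \left(-5 + 4 \left(\sqrt{14 + 1 \left(-2\right) 3}\right)^{2}\right) + \left(778 - 164\right)\right)^{2} = \left(\sqrt{\sqrt{14 - 6}} \left(-5 + 4 \left(\sqrt{14 - 6}\right)^{2}\right) + 614\right)^{2} = \left(\sqrt{\sqrt{8}} \left(-5 + 4 \left(\sqrt{8}\right)^{2}\right) + 614\right)^{2} = \left(\sqrt{2 \sqrt{2}} \left(-5 + 4 \left(2 \sqrt{2}\right)^{2}\right) + 614\right)^{2} = \left(2^{\frac{3}{4}} \left(-5 + 4 \cdot 8\right) + 614\right)^{2} = \left(2^{\frac{3}{4}} \left(-5 + 32\right) + 614\right)^{2} = \left(2^{\frac{3}{4}} \cdot 27 + 614\right)^{2} = \left(27 \cdot 2^{\frac{3}{4}} + 614\right)^{2} = \left(614 + 27 \cdot 2^{\frac{3}{4}}\right)^{2}$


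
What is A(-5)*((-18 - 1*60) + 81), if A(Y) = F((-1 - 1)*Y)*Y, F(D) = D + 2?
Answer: -180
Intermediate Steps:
F(D) = 2 + D
A(Y) = Y*(2 - 2*Y) (A(Y) = (2 + (-1 - 1)*Y)*Y = (2 - 2*Y)*Y = Y*(2 - 2*Y))
A(-5)*((-18 - 1*60) + 81) = (2*(-5)*(1 - 1*(-5)))*((-18 - 1*60) + 81) = (2*(-5)*(1 + 5))*((-18 - 60) + 81) = (2*(-5)*6)*(-78 + 81) = -60*3 = -180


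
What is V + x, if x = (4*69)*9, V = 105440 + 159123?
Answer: 267047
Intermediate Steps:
V = 264563
x = 2484 (x = 276*9 = 2484)
V + x = 264563 + 2484 = 267047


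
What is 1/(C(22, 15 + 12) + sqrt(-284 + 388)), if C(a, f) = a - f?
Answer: 5/79 + 2*sqrt(26)/79 ≈ 0.19238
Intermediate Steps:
1/(C(22, 15 + 12) + sqrt(-284 + 388)) = 1/((22 - (15 + 12)) + sqrt(-284 + 388)) = 1/((22 - 1*27) + sqrt(104)) = 1/((22 - 27) + 2*sqrt(26)) = 1/(-5 + 2*sqrt(26))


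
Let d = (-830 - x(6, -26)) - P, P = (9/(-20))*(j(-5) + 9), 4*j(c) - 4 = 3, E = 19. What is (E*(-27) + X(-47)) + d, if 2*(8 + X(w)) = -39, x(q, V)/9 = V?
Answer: -90533/80 ≈ -1131.7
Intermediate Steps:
x(q, V) = 9*V
X(w) = -55/2 (X(w) = -8 + (½)*(-39) = -8 - 39/2 = -55/2)
j(c) = 7/4 (j(c) = 1 + (¼)*3 = 1 + ¾ = 7/4)
P = -387/80 (P = (9/(-20))*(7/4 + 9) = (9*(-1/20))*(43/4) = -9/20*43/4 = -387/80 ≈ -4.8375)
d = -47293/80 (d = (-830 - 9*(-26)) - 1*(-387/80) = (-830 - 1*(-234)) + 387/80 = (-830 + 234) + 387/80 = -596 + 387/80 = -47293/80 ≈ -591.16)
(E*(-27) + X(-47)) + d = (19*(-27) - 55/2) - 47293/80 = (-513 - 55/2) - 47293/80 = -1081/2 - 47293/80 = -90533/80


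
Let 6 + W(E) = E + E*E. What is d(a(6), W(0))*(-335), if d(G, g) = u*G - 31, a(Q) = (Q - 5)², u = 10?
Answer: 7035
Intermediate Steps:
a(Q) = (-5 + Q)²
W(E) = -6 + E + E² (W(E) = -6 + (E + E*E) = -6 + (E + E²) = -6 + E + E²)
d(G, g) = -31 + 10*G (d(G, g) = 10*G - 31 = -31 + 10*G)
d(a(6), W(0))*(-335) = (-31 + 10*(-5 + 6)²)*(-335) = (-31 + 10*1²)*(-335) = (-31 + 10*1)*(-335) = (-31 + 10)*(-335) = -21*(-335) = 7035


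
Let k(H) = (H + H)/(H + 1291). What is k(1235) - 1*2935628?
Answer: -3707696929/1263 ≈ -2.9356e+6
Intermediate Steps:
k(H) = 2*H/(1291 + H) (k(H) = (2*H)/(1291 + H) = 2*H/(1291 + H))
k(1235) - 1*2935628 = 2*1235/(1291 + 1235) - 1*2935628 = 2*1235/2526 - 2935628 = 2*1235*(1/2526) - 2935628 = 1235/1263 - 2935628 = -3707696929/1263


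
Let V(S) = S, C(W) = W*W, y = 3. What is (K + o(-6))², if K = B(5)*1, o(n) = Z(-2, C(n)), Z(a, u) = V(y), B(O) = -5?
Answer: 4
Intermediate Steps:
C(W) = W²
Z(a, u) = 3
o(n) = 3
K = -5 (K = -5*1 = -5)
(K + o(-6))² = (-5 + 3)² = (-2)² = 4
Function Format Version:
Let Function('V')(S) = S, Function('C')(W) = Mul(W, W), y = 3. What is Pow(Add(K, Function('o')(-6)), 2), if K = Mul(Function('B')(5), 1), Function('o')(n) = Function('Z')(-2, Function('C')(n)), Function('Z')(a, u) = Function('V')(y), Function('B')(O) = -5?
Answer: 4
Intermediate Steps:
Function('C')(W) = Pow(W, 2)
Function('Z')(a, u) = 3
Function('o')(n) = 3
K = -5 (K = Mul(-5, 1) = -5)
Pow(Add(K, Function('o')(-6)), 2) = Pow(Add(-5, 3), 2) = Pow(-2, 2) = 4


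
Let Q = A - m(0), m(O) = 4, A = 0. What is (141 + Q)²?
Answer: 18769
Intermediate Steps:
Q = -4 (Q = 0 - 1*4 = 0 - 4 = -4)
(141 + Q)² = (141 - 4)² = 137² = 18769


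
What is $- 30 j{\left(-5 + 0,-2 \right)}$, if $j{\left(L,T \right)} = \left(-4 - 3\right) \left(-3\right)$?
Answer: $-630$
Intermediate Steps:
$j{\left(L,T \right)} = 21$ ($j{\left(L,T \right)} = \left(-7\right) \left(-3\right) = 21$)
$- 30 j{\left(-5 + 0,-2 \right)} = \left(-30\right) 21 = -630$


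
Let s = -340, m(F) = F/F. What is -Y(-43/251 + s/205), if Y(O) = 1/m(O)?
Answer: -1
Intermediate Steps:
m(F) = 1
Y(O) = 1 (Y(O) = 1/1 = 1)
-Y(-43/251 + s/205) = -1*1 = -1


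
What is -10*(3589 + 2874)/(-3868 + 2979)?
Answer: 64630/889 ≈ 72.700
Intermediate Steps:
-10*(3589 + 2874)/(-3868 + 2979) = -64630/(-889) = -64630*(-1)/889 = -10*(-6463/889) = 64630/889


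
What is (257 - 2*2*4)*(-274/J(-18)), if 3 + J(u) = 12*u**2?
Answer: -66034/3885 ≈ -16.997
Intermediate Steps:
J(u) = -3 + 12*u**2
(257 - 2*2*4)*(-274/J(-18)) = (257 - 2*2*4)*(-274/(-3 + 12*(-18)**2)) = (257 - 4*4)*(-274/(-3 + 12*324)) = (257 - 16)*(-274/(-3 + 3888)) = 241*(-274/3885) = -66034/3885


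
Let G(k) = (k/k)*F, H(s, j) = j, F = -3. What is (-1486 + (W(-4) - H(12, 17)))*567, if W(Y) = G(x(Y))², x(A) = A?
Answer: -847098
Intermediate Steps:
G(k) = -3 (G(k) = (k/k)*(-3) = 1*(-3) = -3)
W(Y) = 9 (W(Y) = (-3)² = 9)
(-1486 + (W(-4) - H(12, 17)))*567 = (-1486 + (9 - 1*17))*567 = (-1486 + (9 - 17))*567 = (-1486 - 8)*567 = -1494*567 = -847098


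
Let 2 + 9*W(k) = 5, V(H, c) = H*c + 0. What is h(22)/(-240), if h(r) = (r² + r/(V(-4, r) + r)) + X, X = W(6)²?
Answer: -2177/1080 ≈ -2.0157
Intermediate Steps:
V(H, c) = H*c
W(k) = ⅓ (W(k) = -2/9 + (⅑)*5 = -2/9 + 5/9 = ⅓)
X = ⅑ (X = (⅓)² = ⅑ ≈ 0.11111)
h(r) = -2/9 + r² (h(r) = (r² + r/(-4*r + r)) + ⅑ = (r² + r/((-3*r))) + ⅑ = (r² + (-1/(3*r))*r) + ⅑ = (r² - ⅓) + ⅑ = (-⅓ + r²) + ⅑ = -2/9 + r²)
h(22)/(-240) = (-2/9 + 22²)/(-240) = (-2/9 + 484)*(-1/240) = (4354/9)*(-1/240) = -2177/1080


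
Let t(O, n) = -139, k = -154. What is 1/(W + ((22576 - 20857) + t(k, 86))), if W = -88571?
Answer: -1/86991 ≈ -1.1495e-5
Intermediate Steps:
1/(W + ((22576 - 20857) + t(k, 86))) = 1/(-88571 + ((22576 - 20857) - 139)) = 1/(-88571 + (1719 - 139)) = 1/(-88571 + 1580) = 1/(-86991) = -1/86991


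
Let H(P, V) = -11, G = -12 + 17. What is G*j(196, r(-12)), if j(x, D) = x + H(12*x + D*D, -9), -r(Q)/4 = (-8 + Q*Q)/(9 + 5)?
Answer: 925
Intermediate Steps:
G = 5
r(Q) = 16/7 - 2*Q²/7 (r(Q) = -4*(-8 + Q*Q)/(9 + 5) = -4*(-8 + Q²)/14 = -4*(-4/7 + Q²/14) = 16/7 - 2*Q²/7)
j(x, D) = -11 + x (j(x, D) = x - 11 = -11 + x)
G*j(196, r(-12)) = 5*(-11 + 196) = 5*185 = 925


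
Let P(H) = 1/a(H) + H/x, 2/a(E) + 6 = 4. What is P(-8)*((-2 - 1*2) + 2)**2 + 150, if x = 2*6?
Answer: 430/3 ≈ 143.33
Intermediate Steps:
x = 12
a(E) = -1 (a(E) = 2/(-6 + 4) = 2/(-2) = 2*(-1/2) = -1)
P(H) = -1 + H/12 (P(H) = 1/(-1) + H/12 = 1*(-1) + H*(1/12) = -1 + H/12)
P(-8)*((-2 - 1*2) + 2)**2 + 150 = (-1 + (1/12)*(-8))*((-2 - 1*2) + 2)**2 + 150 = (-1 - 2/3)*((-2 - 2) + 2)**2 + 150 = -5*(-4 + 2)**2/3 + 150 = -5/3*(-2)**2 + 150 = -5/3*4 + 150 = -20/3 + 150 = 430/3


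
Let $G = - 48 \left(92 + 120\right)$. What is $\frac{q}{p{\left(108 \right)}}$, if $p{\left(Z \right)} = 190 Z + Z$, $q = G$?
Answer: $- \frac{848}{1719} \approx -0.49331$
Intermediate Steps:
$G = -10176$ ($G = \left(-48\right) 212 = -10176$)
$q = -10176$
$p{\left(Z \right)} = 191 Z$
$\frac{q}{p{\left(108 \right)}} = - \frac{10176}{191 \cdot 108} = - \frac{10176}{20628} = \left(-10176\right) \frac{1}{20628} = - \frac{848}{1719}$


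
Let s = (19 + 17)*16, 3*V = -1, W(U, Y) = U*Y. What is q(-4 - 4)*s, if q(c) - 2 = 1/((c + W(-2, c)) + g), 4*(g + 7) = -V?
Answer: 21888/13 ≈ 1683.7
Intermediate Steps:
V = -⅓ (V = (⅓)*(-1) = -⅓ ≈ -0.33333)
g = -83/12 (g = -7 + (-1*(-⅓))/4 = -7 + (¼)*(⅓) = -7 + 1/12 = -83/12 ≈ -6.9167)
s = 576 (s = 36*16 = 576)
q(c) = 2 + 1/(-83/12 - c) (q(c) = 2 + 1/((c - 2*c) - 83/12) = 2 + 1/(-c - 83/12) = 2 + 1/(-83/12 - c))
q(-4 - 4)*s = (2*(77 + 12*(-4 - 4))/(83 + 12*(-4 - 4)))*576 = (2*(77 + 12*(-8))/(83 + 12*(-8)))*576 = (2*(77 - 96)/(83 - 96))*576 = (2*(-19)/(-13))*576 = (2*(-1/13)*(-19))*576 = (38/13)*576 = 21888/13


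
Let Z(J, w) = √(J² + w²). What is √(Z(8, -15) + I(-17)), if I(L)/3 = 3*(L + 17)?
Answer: √17 ≈ 4.1231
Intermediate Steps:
I(L) = 153 + 9*L (I(L) = 3*(3*(L + 17)) = 3*(3*(17 + L)) = 3*(51 + 3*L) = 153 + 9*L)
√(Z(8, -15) + I(-17)) = √(√(8² + (-15)²) + (153 + 9*(-17))) = √(√(64 + 225) + (153 - 153)) = √(√289 + 0) = √(17 + 0) = √17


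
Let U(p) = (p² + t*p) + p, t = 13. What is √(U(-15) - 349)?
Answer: I*√334 ≈ 18.276*I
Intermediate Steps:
U(p) = p² + 14*p (U(p) = (p² + 13*p) + p = p² + 14*p)
√(U(-15) - 349) = √(-15*(14 - 15) - 349) = √(-15*(-1) - 349) = √(15 - 349) = √(-334) = I*√334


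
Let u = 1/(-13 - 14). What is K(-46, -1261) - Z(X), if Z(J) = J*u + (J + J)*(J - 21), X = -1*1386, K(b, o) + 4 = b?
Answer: -11700916/3 ≈ -3.9003e+6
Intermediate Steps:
K(b, o) = -4 + b
u = -1/27 (u = 1/(-27) = -1/27 ≈ -0.037037)
X = -1386
Z(J) = -J/27 + 2*J*(-21 + J) (Z(J) = J*(-1/27) + (J + J)*(J - 21) = -J/27 + (2*J)*(-21 + J) = -J/27 + 2*J*(-21 + J))
K(-46, -1261) - Z(X) = (-4 - 46) - (-1386)*(-1135 + 54*(-1386))/27 = -50 - (-1386)*(-1135 - 74844)/27 = -50 - (-1386)*(-75979)/27 = -50 - 1*11700766/3 = -50 - 11700766/3 = -11700916/3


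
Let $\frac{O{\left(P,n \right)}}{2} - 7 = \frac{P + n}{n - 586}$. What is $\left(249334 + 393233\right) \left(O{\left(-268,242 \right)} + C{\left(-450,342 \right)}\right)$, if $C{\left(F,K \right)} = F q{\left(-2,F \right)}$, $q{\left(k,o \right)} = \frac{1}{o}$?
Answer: $\frac{837264801}{86} \approx 9.7356 \cdot 10^{6}$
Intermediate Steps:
$C{\left(F,K \right)} = 1$ ($C{\left(F,K \right)} = \frac{F}{F} = 1$)
$O{\left(P,n \right)} = 14 + \frac{2 \left(P + n\right)}{-586 + n}$ ($O{\left(P,n \right)} = 14 + 2 \frac{P + n}{n - 586} = 14 + 2 \frac{P + n}{-586 + n} = 14 + \frac{2 \left(P + n\right)}{-586 + n}$)
$\left(249334 + 393233\right) \left(O{\left(-268,242 \right)} + C{\left(-450,342 \right)}\right) = \left(249334 + 393233\right) \left(\frac{2 \left(-4102 - 268 + 8 \cdot 242\right)}{-586 + 242} + 1\right) = 642567 \left(\frac{2 \left(-4102 - 268 + 1936\right)}{-344} + 1\right) = 642567 \left(2 \left(- \frac{1}{344}\right) \left(-2434\right) + 1\right) = 642567 \left(\frac{1217}{86} + 1\right) = 642567 \cdot \frac{1303}{86} = \frac{837264801}{86}$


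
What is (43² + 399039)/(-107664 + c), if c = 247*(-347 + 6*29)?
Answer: -400888/150395 ≈ -2.6656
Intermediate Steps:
c = -42731 (c = 247*(-347 + 174) = 247*(-173) = -42731)
(43² + 399039)/(-107664 + c) = (43² + 399039)/(-107664 - 42731) = (1849 + 399039)/(-150395) = 400888*(-1/150395) = -400888/150395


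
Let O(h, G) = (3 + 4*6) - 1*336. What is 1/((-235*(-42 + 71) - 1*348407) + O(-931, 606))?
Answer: -1/355531 ≈ -2.8127e-6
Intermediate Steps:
O(h, G) = -309 (O(h, G) = (3 + 24) - 336 = 27 - 336 = -309)
1/((-235*(-42 + 71) - 1*348407) + O(-931, 606)) = 1/((-235*(-42 + 71) - 1*348407) - 309) = 1/((-235*29 - 348407) - 309) = 1/((-6815 - 348407) - 309) = 1/(-355222 - 309) = 1/(-355531) = -1/355531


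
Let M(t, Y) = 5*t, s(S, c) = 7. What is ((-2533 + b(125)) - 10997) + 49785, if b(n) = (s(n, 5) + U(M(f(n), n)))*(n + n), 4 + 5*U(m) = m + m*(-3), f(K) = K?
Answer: -24695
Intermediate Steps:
U(m) = -⅘ - 2*m/5 (U(m) = -⅘ + (m + m*(-3))/5 = -⅘ + (m - 3*m)/5 = -⅘ + (-2*m)/5 = -⅘ - 2*m/5)
b(n) = 2*n*(31/5 - 2*n) (b(n) = (7 + (-⅘ - 2*n))*(n + n) = (7 + (-⅘ - 2*n))*(2*n) = (31/5 - 2*n)*(2*n) = 2*n*(31/5 - 2*n))
((-2533 + b(125)) - 10997) + 49785 = ((-2533 + (⅖)*125*(31 - 10*125)) - 10997) + 49785 = ((-2533 + (⅖)*125*(31 - 1250)) - 10997) + 49785 = ((-2533 + (⅖)*125*(-1219)) - 10997) + 49785 = ((-2533 - 60950) - 10997) + 49785 = (-63483 - 10997) + 49785 = -74480 + 49785 = -24695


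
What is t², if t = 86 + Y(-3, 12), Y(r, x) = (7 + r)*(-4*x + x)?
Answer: 3364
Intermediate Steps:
Y(r, x) = -3*x*(7 + r) (Y(r, x) = (7 + r)*(-3*x) = -3*x*(7 + r))
t = -58 (t = 86 - 3*12*(7 - 3) = 86 - 3*12*4 = 86 - 144 = -58)
t² = (-58)² = 3364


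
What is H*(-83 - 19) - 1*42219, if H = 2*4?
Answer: -43035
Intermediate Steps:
H = 8
H*(-83 - 19) - 1*42219 = 8*(-83 - 19) - 1*42219 = 8*(-102) - 42219 = -816 - 42219 = -43035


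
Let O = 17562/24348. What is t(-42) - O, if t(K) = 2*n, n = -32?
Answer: -262639/4058 ≈ -64.721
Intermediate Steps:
t(K) = -64 (t(K) = 2*(-32) = -64)
O = 2927/4058 (O = 17562*(1/24348) = 2927/4058 ≈ 0.72129)
t(-42) - O = -64 - 1*2927/4058 = -64 - 2927/4058 = -262639/4058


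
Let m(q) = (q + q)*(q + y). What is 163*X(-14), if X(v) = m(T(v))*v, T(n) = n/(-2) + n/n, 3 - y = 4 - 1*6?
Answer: -474656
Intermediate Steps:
y = 5 (y = 3 - (4 - 1*6) = 3 - (4 - 6) = 3 - 1*(-2) = 3 + 2 = 5)
T(n) = 1 - n/2 (T(n) = n*(-½) + 1 = -n/2 + 1 = 1 - n/2)
m(q) = 2*q*(5 + q) (m(q) = (q + q)*(q + 5) = (2*q)*(5 + q) = 2*q*(5 + q))
X(v) = 2*v*(1 - v/2)*(6 - v/2) (X(v) = (2*(1 - v/2)*(5 + (1 - v/2)))*v = (2*(1 - v/2)*(6 - v/2))*v = 2*v*(1 - v/2)*(6 - v/2))
163*X(-14) = 163*((½)*(-14)*(-12 - 14)*(-2 - 14)) = 163*((½)*(-14)*(-26)*(-16)) = 163*(-2912) = -474656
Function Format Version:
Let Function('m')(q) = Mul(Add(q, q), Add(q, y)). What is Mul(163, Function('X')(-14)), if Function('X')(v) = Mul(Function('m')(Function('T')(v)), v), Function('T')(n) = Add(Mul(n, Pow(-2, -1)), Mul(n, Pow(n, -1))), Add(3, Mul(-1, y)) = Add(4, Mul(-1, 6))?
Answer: -474656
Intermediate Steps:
y = 5 (y = Add(3, Mul(-1, Add(4, Mul(-1, 6)))) = Add(3, Mul(-1, Add(4, -6))) = Add(3, Mul(-1, -2)) = Add(3, 2) = 5)
Function('T')(n) = Add(1, Mul(Rational(-1, 2), n)) (Function('T')(n) = Add(Mul(n, Rational(-1, 2)), 1) = Add(Mul(Rational(-1, 2), n), 1) = Add(1, Mul(Rational(-1, 2), n)))
Function('m')(q) = Mul(2, q, Add(5, q)) (Function('m')(q) = Mul(Add(q, q), Add(q, 5)) = Mul(Mul(2, q), Add(5, q)) = Mul(2, q, Add(5, q)))
Function('X')(v) = Mul(2, v, Add(1, Mul(Rational(-1, 2), v)), Add(6, Mul(Rational(-1, 2), v))) (Function('X')(v) = Mul(Mul(2, Add(1, Mul(Rational(-1, 2), v)), Add(5, Add(1, Mul(Rational(-1, 2), v)))), v) = Mul(Mul(2, Add(1, Mul(Rational(-1, 2), v)), Add(6, Mul(Rational(-1, 2), v))), v) = Mul(2, v, Add(1, Mul(Rational(-1, 2), v)), Add(6, Mul(Rational(-1, 2), v))))
Mul(163, Function('X')(-14)) = Mul(163, Mul(Rational(1, 2), -14, Add(-12, -14), Add(-2, -14))) = Mul(163, Mul(Rational(1, 2), -14, -26, -16)) = Mul(163, -2912) = -474656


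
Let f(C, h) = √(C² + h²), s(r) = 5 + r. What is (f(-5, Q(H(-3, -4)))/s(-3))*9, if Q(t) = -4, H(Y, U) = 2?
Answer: 9*√41/2 ≈ 28.814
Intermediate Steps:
(f(-5, Q(H(-3, -4)))/s(-3))*9 = (√((-5)² + (-4)²)/(5 - 3))*9 = (√(25 + 16)/2)*9 = (√41*(½))*9 = (√41/2)*9 = 9*√41/2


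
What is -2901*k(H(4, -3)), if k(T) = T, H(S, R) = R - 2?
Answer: 14505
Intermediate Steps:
H(S, R) = -2 + R
-2901*k(H(4, -3)) = -2901*(-2 - 3) = -2901*(-5) = 14505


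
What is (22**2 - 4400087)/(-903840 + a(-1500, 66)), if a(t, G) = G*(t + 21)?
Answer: 4399603/1001454 ≈ 4.3932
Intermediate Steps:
a(t, G) = G*(21 + t)
(22**2 - 4400087)/(-903840 + a(-1500, 66)) = (22**2 - 4400087)/(-903840 + 66*(21 - 1500)) = (484 - 4400087)/(-903840 + 66*(-1479)) = -4399603/(-903840 - 97614) = -4399603/(-1001454) = -4399603*(-1/1001454) = 4399603/1001454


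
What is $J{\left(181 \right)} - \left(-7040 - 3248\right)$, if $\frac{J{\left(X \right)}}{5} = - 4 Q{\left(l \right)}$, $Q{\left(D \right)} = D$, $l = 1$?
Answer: $10268$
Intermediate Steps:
$J{\left(X \right)} = -20$ ($J{\left(X \right)} = 5 \left(\left(-4\right) 1\right) = 5 \left(-4\right) = -20$)
$J{\left(181 \right)} - \left(-7040 - 3248\right) = -20 - \left(-7040 - 3248\right) = -20 - -10288 = -20 + 10288 = 10268$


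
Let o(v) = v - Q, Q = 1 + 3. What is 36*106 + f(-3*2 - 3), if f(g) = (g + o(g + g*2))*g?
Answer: 4176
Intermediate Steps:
Q = 4
o(v) = -4 + v (o(v) = v - 1*4 = v - 4 = -4 + v)
f(g) = g*(-4 + 4*g) (f(g) = (g + (-4 + (g + g*2)))*g = (g + (-4 + (g + 2*g)))*g = (g + (-4 + 3*g))*g = (-4 + 4*g)*g = g*(-4 + 4*g))
36*106 + f(-3*2 - 3) = 36*106 + 4*(-3*2 - 3)*(-1 + (-3*2 - 3)) = 3816 + 4*(-6 - 3)*(-1 + (-6 - 3)) = 3816 + 4*(-9)*(-1 - 9) = 3816 + 4*(-9)*(-10) = 3816 + 360 = 4176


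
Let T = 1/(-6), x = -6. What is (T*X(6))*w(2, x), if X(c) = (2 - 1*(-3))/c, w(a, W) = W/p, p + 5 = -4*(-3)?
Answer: 5/42 ≈ 0.11905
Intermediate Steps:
p = 7 (p = -5 - 4*(-3) = -5 + 12 = 7)
w(a, W) = W/7
X(c) = 5/c (X(c) = (2 + 3)/c = 5/c)
T = -1/6 ≈ -0.16667
(T*X(6))*w(2, x) = (-5/(6*6))*((1/7)*(-6)) = -5/(6*6)*(-6/7) = -1/6*5/6*(-6/7) = -5/36*(-6/7) = 5/42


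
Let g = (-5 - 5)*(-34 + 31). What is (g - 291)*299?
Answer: -78039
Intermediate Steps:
g = 30 (g = -10*(-3) = 30)
(g - 291)*299 = (30 - 291)*299 = -261*299 = -78039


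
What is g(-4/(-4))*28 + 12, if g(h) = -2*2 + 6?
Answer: 68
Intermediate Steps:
g(h) = 2 (g(h) = -4 + 6 = 2)
g(-4/(-4))*28 + 12 = 2*28 + 12 = 56 + 12 = 68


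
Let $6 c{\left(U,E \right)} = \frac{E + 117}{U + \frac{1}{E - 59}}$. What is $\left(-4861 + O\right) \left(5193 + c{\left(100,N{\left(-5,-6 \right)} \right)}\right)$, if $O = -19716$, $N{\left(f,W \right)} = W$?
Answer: $- \frac{1658972543963}{12998} \approx -1.2763 \cdot 10^{8}$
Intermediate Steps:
$c{\left(U,E \right)} = \frac{117 + E}{6 \left(U + \frac{1}{-59 + E}\right)}$ ($c{\left(U,E \right)} = \frac{\left(E + 117\right) \frac{1}{U + \frac{1}{E - 59}}}{6} = \frac{\left(117 + E\right) \frac{1}{U + \frac{1}{-59 + E}}}{6} = \frac{\frac{1}{U + \frac{1}{-59 + E}} \left(117 + E\right)}{6} = \frac{117 + E}{6 \left(U + \frac{1}{-59 + E}\right)}$)
$\left(-4861 + O\right) \left(5193 + c{\left(100,N{\left(-5,-6 \right)} \right)}\right) = \left(-4861 - 19716\right) \left(5193 + \frac{-6903 + \left(-6\right)^{2} + 58 \left(-6\right)}{6 \left(1 - 5900 - 600\right)}\right) = - 24577 \left(5193 + \frac{-6903 + 36 - 348}{6 \left(1 - 5900 - 600\right)}\right) = - 24577 \left(5193 + \frac{1}{6} \frac{1}{-6499} \left(-7215\right)\right) = - 24577 \left(5193 + \frac{1}{6} \left(- \frac{1}{6499}\right) \left(-7215\right)\right) = - 24577 \left(5193 + \frac{2405}{12998}\right) = \left(-24577\right) \frac{67501019}{12998} = - \frac{1658972543963}{12998}$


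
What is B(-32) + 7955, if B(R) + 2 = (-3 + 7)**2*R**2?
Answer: 24337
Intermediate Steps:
B(R) = -2 + 16*R**2 (B(R) = -2 + (-3 + 7)**2*R**2 = -2 + 4**2*R**2 = -2 + 16*R**2)
B(-32) + 7955 = (-2 + 16*(-32)**2) + 7955 = (-2 + 16*1024) + 7955 = (-2 + 16384) + 7955 = 16382 + 7955 = 24337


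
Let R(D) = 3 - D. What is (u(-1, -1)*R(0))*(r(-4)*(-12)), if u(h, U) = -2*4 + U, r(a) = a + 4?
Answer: 0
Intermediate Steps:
r(a) = 4 + a
u(h, U) = -8 + U
(u(-1, -1)*R(0))*(r(-4)*(-12)) = ((-8 - 1)*(3 - 1*0))*((4 - 4)*(-12)) = (-9*(3 + 0))*(0*(-12)) = -9*3*0 = -27*0 = 0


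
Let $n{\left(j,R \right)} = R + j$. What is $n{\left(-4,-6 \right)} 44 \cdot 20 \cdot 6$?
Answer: $-52800$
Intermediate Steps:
$n{\left(-4,-6 \right)} 44 \cdot 20 \cdot 6 = \left(-6 - 4\right) 44 \cdot 20 \cdot 6 = \left(-10\right) 44 \cdot 120 = \left(-440\right) 120 = -52800$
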